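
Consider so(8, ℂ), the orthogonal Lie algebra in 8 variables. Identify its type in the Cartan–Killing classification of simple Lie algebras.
This is so(8) with 8 even, which has dimension 8(8-1)/2 = 28 and rank 8/2 = 4. In the classification of classical Lie algebras, the orthogonal algebra so(2n) in an even number of variables has type D_n; here n = 4, so the Dynkin diagram is a chain of 2 nodes with a fork of two nodes at one end (D_4). Hence the type is D_4.

D_4 (so(8))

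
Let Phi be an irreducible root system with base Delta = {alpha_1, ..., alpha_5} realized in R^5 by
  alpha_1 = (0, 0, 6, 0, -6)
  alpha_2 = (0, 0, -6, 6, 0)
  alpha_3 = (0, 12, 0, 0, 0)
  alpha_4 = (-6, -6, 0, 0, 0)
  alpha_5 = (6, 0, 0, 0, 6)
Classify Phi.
Compute the Cartan integers a_ij = 2(alpha_i, alpha_j)/(alpha_j, alpha_j); the resulting 5x5 Cartan matrix is
[[2, -1, 0, 0, -1], [-1, 2, 0, 0, 0], [0, 0, 2, -2, 0], [0, 0, -1, 2, -1], [-1, 0, 0, -1, 2]].
The roots have two lengths (squared-length ratio 2:1); the short ones are alpha_{1,2,4,5}. The associated Dynkin diagram is a chain of 5 nodes with a double edge at one end; the terminal node there is the unique long simple root (C_5), so the type is C_5 (the algebra sp(10)).

C_5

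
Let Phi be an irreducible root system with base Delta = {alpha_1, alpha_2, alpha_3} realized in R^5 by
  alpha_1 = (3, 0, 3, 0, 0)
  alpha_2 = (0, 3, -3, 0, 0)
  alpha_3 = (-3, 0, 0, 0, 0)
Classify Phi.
type B_3

Compute the Cartan integers a_ij = 2(alpha_i, alpha_j)/(alpha_j, alpha_j); the resulting 3x3 Cartan matrix is
[[2, -1, -2], [-1, 2, 0], [-1, 0, 2]].
The roots have two lengths (squared-length ratio 2:1); the short ones are alpha_{3}. The associated Dynkin diagram is a chain of 3 nodes with a double edge at one end; the terminal node there is the unique short simple root (B_3), so the type is B_3 (the algebra so(7)).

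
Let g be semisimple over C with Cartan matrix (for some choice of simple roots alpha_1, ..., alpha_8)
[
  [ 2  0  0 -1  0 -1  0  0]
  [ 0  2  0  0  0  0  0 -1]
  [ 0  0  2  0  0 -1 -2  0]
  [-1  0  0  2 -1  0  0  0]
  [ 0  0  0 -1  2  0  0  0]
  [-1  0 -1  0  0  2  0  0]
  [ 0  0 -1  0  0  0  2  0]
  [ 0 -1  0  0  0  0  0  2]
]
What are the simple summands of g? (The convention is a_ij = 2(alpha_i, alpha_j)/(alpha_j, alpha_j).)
The diagram associated to this matrix has two connected components: the simple roots {alpha_2, alpha_8} form a chain of 2 nodes with single edges (A_2), and {alpha_1, alpha_3, alpha_4, alpha_5, alpha_6, alpha_7} form a chain of 6 nodes with a double edge at one end; the terminal node there is the unique short simple root (B_6). A semisimple Lie algebra decomposes uniquely as the direct sum of simple ideals, one per connected component of its Dynkin diagram, so g ≅ A_2 ⊕ B_6 (dimension 8 + 78 = 86).

A2 + B6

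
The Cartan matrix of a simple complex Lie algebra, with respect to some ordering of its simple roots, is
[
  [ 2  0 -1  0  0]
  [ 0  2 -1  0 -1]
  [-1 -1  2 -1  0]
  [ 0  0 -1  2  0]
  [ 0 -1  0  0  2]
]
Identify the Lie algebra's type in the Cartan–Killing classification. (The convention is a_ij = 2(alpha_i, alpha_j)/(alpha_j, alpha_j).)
type D_5

The matrix has rank 5 with 2's on the diagonal. Reading the off-diagonal entries as Dynkin edges (a single edge where a_ij = a_ji = -1; a double or triple edge where a_ij * a_ji = 2 or 3), the diagram is a chain of 3 nodes with a fork of two nodes at one end (D_5). One simple-root ordering that puts it in standard form is (alpha_5, alpha_2, alpha_3, alpha_1, alpha_4). So the algebra is type D_5, i.e. so(10).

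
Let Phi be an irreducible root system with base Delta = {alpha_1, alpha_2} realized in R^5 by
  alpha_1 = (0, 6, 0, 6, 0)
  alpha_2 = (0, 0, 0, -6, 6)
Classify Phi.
Compute the Cartan integers a_ij = 2(alpha_i, alpha_j)/(alpha_j, alpha_j); the resulting 2x2 Cartan matrix is
[[2, -1], [-1, 2]].
All simple roots have the same length, so the diagram is simply laced. The associated Dynkin diagram is a chain of 2 nodes with single edges (A_2), so the type is A_2 (the algebra sl(3)).

A2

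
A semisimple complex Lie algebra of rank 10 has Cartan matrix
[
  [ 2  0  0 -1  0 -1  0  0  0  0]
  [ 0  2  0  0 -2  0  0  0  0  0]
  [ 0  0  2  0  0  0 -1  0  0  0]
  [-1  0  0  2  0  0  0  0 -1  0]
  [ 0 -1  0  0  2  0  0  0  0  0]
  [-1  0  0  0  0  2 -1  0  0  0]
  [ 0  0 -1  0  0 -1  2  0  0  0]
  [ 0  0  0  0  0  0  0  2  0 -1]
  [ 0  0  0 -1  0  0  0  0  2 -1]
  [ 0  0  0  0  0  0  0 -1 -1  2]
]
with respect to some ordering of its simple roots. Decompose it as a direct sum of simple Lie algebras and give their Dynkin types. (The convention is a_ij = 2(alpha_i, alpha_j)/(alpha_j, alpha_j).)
The diagram associated to this matrix has two connected components: the simple roots {alpha_1, alpha_3, alpha_4, alpha_6, alpha_7, alpha_8, alpha_9, alpha_10} form a chain of 8 nodes with single edges (A_8), and {alpha_2, alpha_5} form a chain of 2 nodes with a double edge at one end; the terminal node there is the unique short simple root (B_2). A semisimple Lie algebra decomposes uniquely as the direct sum of simple ideals, one per connected component of its Dynkin diagram, so g ≅ A_8 ⊕ B_2 (dimension 80 + 10 = 90).

type A_8 ⊕ type B_2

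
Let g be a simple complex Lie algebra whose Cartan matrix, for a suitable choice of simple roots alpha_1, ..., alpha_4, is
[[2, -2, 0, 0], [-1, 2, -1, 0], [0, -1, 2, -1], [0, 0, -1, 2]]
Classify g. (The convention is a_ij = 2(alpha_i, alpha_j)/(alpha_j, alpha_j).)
C_4 (sp(8))

The matrix has rank 4 with 2's on the diagonal. Reading the off-diagonal entries as Dynkin edges (a single edge where a_ij = a_ji = -1; a double or triple edge where a_ij * a_ji = 2 or 3), the diagram is a chain of 4 nodes with a double edge at one end; the terminal node there is the unique long simple root (C_4). One simple-root ordering that puts it in standard form is (alpha_4, alpha_3, alpha_2, alpha_1). So the algebra is type C_4, i.e. sp(8).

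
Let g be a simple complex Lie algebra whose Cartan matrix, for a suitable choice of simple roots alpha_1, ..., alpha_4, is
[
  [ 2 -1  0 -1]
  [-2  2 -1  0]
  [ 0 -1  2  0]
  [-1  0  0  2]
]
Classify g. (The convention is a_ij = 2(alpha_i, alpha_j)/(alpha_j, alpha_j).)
The matrix has rank 4 with 2's on the diagonal. Reading the off-diagonal entries as Dynkin edges (a single edge where a_ij = a_ji = -1; a double or triple edge where a_ij * a_ji = 2 or 3), the diagram is a chain of 4 nodes with a double edge between the middle two (F_4). One simple-root ordering that puts it in standard form is (alpha_3, alpha_2, alpha_1, alpha_4). So the algebra is type F_4.

F_4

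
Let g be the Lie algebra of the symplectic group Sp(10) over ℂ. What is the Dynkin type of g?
C5

This is sp(10), which has dimension 10(10+1)/2 = 55 and rank 10/2 = 5. In the classification of classical Lie algebras, the symplectic algebra sp(2n) has type C_n; here n = 5, so the Dynkin diagram is a chain of 5 nodes with a double edge at one end; the terminal node there is the unique long simple root (C_5). Hence the type is C_5.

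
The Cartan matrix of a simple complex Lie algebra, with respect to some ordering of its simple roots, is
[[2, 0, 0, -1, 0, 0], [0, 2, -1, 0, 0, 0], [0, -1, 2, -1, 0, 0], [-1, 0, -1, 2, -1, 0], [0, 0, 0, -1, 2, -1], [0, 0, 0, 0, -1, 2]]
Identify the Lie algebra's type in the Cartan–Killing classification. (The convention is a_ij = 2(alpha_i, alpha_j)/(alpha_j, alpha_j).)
The matrix has rank 6 with 2's on the diagonal. Reading the off-diagonal entries as Dynkin edges (a single edge where a_ij = a_ji = -1; a double or triple edge where a_ij * a_ji = 2 or 3), the diagram is a chain of 5 nodes with one extra node attached to the third node from one end (E_6). One simple-root ordering that puts it in standard form is (alpha_6, alpha_1, alpha_5, alpha_4, alpha_3, alpha_2). So the algebra is type E_6.

type E_6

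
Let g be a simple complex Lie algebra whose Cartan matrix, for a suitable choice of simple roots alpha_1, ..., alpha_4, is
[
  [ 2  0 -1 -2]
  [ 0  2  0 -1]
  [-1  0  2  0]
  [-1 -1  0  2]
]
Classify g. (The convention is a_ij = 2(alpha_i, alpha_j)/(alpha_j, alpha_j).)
F_4

The matrix has rank 4 with 2's on the diagonal. Reading the off-diagonal entries as Dynkin edges (a single edge where a_ij = a_ji = -1; a double or triple edge where a_ij * a_ji = 2 or 3), the diagram is a chain of 4 nodes with a double edge between the middle two (F_4). One simple-root ordering that puts it in standard form is (alpha_3, alpha_1, alpha_4, alpha_2). So the algebra is type F_4.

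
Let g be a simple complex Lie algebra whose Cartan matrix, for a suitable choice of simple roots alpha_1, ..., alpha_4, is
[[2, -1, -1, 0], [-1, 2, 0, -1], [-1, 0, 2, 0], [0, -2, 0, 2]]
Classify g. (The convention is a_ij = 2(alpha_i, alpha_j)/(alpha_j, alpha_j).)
The matrix has rank 4 with 2's on the diagonal. Reading the off-diagonal entries as Dynkin edges (a single edge where a_ij = a_ji = -1; a double or triple edge where a_ij * a_ji = 2 or 3), the diagram is a chain of 4 nodes with a double edge at one end; the terminal node there is the unique long simple root (C_4). One simple-root ordering that puts it in standard form is (alpha_3, alpha_1, alpha_2, alpha_4). So the algebra is type C_4, i.e. sp(8).

C4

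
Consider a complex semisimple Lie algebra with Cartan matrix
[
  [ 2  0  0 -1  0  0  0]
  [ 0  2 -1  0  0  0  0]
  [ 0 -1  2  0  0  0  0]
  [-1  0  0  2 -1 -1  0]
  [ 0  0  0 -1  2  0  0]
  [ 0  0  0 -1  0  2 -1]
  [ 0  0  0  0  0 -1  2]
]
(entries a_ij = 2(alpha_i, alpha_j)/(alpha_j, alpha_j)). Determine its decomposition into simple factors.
The diagram associated to this matrix has two connected components: the simple roots {alpha_2, alpha_3} form a chain of 2 nodes with single edges (A_2), and {alpha_1, alpha_4, alpha_5, alpha_6, alpha_7} form a chain of 3 nodes with a fork of two nodes at one end (D_5). A semisimple Lie algebra decomposes uniquely as the direct sum of simple ideals, one per connected component of its Dynkin diagram, so g ≅ A_2 ⊕ D_5 (dimension 8 + 45 = 53).

A_2 (sl(3)) + D_5 (so(10))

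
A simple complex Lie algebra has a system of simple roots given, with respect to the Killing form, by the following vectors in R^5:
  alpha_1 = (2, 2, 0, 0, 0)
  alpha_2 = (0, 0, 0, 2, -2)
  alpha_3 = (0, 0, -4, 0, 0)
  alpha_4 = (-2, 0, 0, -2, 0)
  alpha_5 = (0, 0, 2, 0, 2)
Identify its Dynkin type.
type C_5

Compute the Cartan integers a_ij = 2(alpha_i, alpha_j)/(alpha_j, alpha_j); the resulting 5x5 Cartan matrix is
[[2, 0, 0, -1, 0], [0, 2, 0, -1, -1], [0, 0, 2, 0, -2], [-1, -1, 0, 2, 0], [0, -1, -1, 0, 2]].
The roots have two lengths (squared-length ratio 2:1); the short ones are alpha_{1,2,4,5}. The associated Dynkin diagram is a chain of 5 nodes with a double edge at one end; the terminal node there is the unique long simple root (C_5), so the type is C_5 (the algebra sp(10)).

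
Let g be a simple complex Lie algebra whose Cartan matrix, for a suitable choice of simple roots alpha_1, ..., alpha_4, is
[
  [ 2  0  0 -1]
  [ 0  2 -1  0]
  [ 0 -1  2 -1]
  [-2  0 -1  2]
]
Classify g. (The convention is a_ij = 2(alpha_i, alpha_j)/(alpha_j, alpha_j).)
B4

The matrix has rank 4 with 2's on the diagonal. Reading the off-diagonal entries as Dynkin edges (a single edge where a_ij = a_ji = -1; a double or triple edge where a_ij * a_ji = 2 or 3), the diagram is a chain of 4 nodes with a double edge at one end; the terminal node there is the unique short simple root (B_4). One simple-root ordering that puts it in standard form is (alpha_2, alpha_3, alpha_4, alpha_1). So the algebra is type B_4, i.e. so(9).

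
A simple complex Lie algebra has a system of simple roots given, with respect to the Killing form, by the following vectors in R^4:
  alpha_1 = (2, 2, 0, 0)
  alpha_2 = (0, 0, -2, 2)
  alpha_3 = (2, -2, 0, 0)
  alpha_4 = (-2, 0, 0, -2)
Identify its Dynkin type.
D_4 (so(8))

Compute the Cartan integers a_ij = 2(alpha_i, alpha_j)/(alpha_j, alpha_j); the resulting 4x4 Cartan matrix is
[[2, 0, 0, -1], [0, 2, 0, -1], [0, 0, 2, -1], [-1, -1, -1, 2]].
All simple roots have the same length, so the diagram is simply laced. The associated Dynkin diagram is a chain of 2 nodes with a fork of two nodes at one end (D_4), so the type is D_4 (the algebra so(8)).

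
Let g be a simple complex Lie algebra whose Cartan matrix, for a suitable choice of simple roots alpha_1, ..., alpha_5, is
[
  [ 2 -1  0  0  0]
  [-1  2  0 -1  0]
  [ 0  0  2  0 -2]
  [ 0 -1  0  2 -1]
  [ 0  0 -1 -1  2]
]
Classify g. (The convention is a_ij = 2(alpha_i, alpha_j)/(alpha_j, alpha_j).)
The matrix has rank 5 with 2's on the diagonal. Reading the off-diagonal entries as Dynkin edges (a single edge where a_ij = a_ji = -1; a double or triple edge where a_ij * a_ji = 2 or 3), the diagram is a chain of 5 nodes with a double edge at one end; the terminal node there is the unique long simple root (C_5). One simple-root ordering that puts it in standard form is (alpha_1, alpha_2, alpha_4, alpha_5, alpha_3). So the algebra is type C_5, i.e. sp(10).

C_5 (sp(10))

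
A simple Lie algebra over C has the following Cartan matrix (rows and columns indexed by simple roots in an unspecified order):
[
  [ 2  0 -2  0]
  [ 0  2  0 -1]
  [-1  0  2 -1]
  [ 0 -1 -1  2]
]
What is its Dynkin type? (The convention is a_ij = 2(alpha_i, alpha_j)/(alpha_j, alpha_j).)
The matrix has rank 4 with 2's on the diagonal. Reading the off-diagonal entries as Dynkin edges (a single edge where a_ij = a_ji = -1; a double or triple edge where a_ij * a_ji = 2 or 3), the diagram is a chain of 4 nodes with a double edge at one end; the terminal node there is the unique long simple root (C_4). One simple-root ordering that puts it in standard form is (alpha_2, alpha_4, alpha_3, alpha_1). So the algebra is type C_4, i.e. sp(8).

C4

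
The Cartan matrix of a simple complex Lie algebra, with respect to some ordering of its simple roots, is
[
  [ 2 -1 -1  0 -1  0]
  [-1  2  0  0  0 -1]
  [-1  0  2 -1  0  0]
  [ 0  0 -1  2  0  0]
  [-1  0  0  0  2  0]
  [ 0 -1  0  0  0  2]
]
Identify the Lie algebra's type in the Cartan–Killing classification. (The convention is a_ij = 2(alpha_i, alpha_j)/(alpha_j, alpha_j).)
E_6

The matrix has rank 6 with 2's on the diagonal. Reading the off-diagonal entries as Dynkin edges (a single edge where a_ij = a_ji = -1; a double or triple edge where a_ij * a_ji = 2 or 3), the diagram is a chain of 5 nodes with one extra node attached to the third node from one end (E_6). One simple-root ordering that puts it in standard form is (alpha_4, alpha_5, alpha_3, alpha_1, alpha_2, alpha_6). So the algebra is type E_6.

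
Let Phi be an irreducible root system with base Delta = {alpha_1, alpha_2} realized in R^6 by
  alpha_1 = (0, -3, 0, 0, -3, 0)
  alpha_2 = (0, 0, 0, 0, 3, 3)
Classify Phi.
A_2

Compute the Cartan integers a_ij = 2(alpha_i, alpha_j)/(alpha_j, alpha_j); the resulting 2x2 Cartan matrix is
[[2, -1], [-1, 2]].
All simple roots have the same length, so the diagram is simply laced. The associated Dynkin diagram is a chain of 2 nodes with single edges (A_2), so the type is A_2 (the algebra sl(3)).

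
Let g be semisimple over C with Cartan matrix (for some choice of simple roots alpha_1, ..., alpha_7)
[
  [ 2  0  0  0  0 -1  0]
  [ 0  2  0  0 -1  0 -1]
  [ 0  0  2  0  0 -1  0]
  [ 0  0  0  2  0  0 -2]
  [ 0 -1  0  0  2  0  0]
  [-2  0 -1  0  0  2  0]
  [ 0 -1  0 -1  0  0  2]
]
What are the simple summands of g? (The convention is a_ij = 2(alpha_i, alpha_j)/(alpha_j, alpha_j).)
The diagram associated to this matrix has two connected components: the simple roots {alpha_1, alpha_3, alpha_6} form a chain of 3 nodes with a double edge at one end; the terminal node there is the unique short simple root (B_3), and {alpha_2, alpha_4, alpha_5, alpha_7} form a chain of 4 nodes with a double edge at one end; the terminal node there is the unique long simple root (C_4). A semisimple Lie algebra decomposes uniquely as the direct sum of simple ideals, one per connected component of its Dynkin diagram, so g ≅ B_3 ⊕ C_4 (dimension 21 + 36 = 57).

B3 ⊕ C4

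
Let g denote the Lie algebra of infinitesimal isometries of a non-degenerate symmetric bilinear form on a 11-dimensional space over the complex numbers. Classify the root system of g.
B5

This is so(11) with 11 odd, which has dimension 11(11-1)/2 = 55 and rank (11-1)/2 = 5. In the classification of classical Lie algebras, the orthogonal algebra so(2n+1) in an odd number of variables has type B_n; here n = 5, so the Dynkin diagram is a chain of 5 nodes with a double edge at one end; the terminal node there is the unique short simple root (B_5). Hence the type is B_5.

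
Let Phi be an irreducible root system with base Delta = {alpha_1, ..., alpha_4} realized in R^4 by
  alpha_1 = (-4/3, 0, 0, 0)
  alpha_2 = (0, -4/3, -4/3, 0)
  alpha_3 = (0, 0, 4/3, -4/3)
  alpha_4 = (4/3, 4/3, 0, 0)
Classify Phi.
Compute the Cartan integers a_ij = 2(alpha_i, alpha_j)/(alpha_j, alpha_j); the resulting 4x4 Cartan matrix is
[[2, 0, 0, -1], [0, 2, -1, -1], [0, -1, 2, 0], [-2, -1, 0, 2]].
The roots have two lengths (squared-length ratio 2:1); the short ones are alpha_{1}. The associated Dynkin diagram is a chain of 4 nodes with a double edge at one end; the terminal node there is the unique short simple root (B_4), so the type is B_4 (the algebra so(9)).

B_4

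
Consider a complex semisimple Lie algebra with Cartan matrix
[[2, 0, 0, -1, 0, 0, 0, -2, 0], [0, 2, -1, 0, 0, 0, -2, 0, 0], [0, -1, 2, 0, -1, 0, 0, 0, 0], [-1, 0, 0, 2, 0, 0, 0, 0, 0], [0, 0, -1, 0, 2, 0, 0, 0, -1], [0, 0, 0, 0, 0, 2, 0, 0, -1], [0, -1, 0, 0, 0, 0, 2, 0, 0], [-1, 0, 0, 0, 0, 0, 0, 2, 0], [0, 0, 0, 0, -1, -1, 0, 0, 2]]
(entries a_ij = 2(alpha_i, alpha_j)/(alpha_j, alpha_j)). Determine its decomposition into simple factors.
The diagram associated to this matrix has two connected components: the simple roots {alpha_1, alpha_4, alpha_8} form a chain of 3 nodes with a double edge at one end; the terminal node there is the unique short simple root (B_3), and {alpha_2, alpha_3, alpha_5, alpha_6, alpha_7, alpha_9} form a chain of 6 nodes with a double edge at one end; the terminal node there is the unique short simple root (B_6). A semisimple Lie algebra decomposes uniquely as the direct sum of simple ideals, one per connected component of its Dynkin diagram, so g ≅ B_3 ⊕ B_6 (dimension 21 + 78 = 99).

B_3 (so(7)) + B_6 (so(13))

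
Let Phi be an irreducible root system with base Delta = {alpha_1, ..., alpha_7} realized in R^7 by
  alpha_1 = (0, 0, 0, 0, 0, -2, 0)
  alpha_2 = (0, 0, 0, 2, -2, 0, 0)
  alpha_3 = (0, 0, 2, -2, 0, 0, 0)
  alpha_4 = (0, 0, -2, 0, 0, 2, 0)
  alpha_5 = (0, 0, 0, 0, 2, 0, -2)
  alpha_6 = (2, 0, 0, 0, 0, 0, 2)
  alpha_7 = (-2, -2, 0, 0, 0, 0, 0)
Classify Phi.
type B_7

Compute the Cartan integers a_ij = 2(alpha_i, alpha_j)/(alpha_j, alpha_j); the resulting 7x7 Cartan matrix is
[[2, 0, 0, -1, 0, 0, 0], [0, 2, -1, 0, -1, 0, 0], [0, -1, 2, -1, 0, 0, 0], [-2, 0, -1, 2, 0, 0, 0], [0, -1, 0, 0, 2, -1, 0], [0, 0, 0, 0, -1, 2, -1], [0, 0, 0, 0, 0, -1, 2]].
The roots have two lengths (squared-length ratio 2:1); the short ones are alpha_{1}. The associated Dynkin diagram is a chain of 7 nodes with a double edge at one end; the terminal node there is the unique short simple root (B_7), so the type is B_7 (the algebra so(15)).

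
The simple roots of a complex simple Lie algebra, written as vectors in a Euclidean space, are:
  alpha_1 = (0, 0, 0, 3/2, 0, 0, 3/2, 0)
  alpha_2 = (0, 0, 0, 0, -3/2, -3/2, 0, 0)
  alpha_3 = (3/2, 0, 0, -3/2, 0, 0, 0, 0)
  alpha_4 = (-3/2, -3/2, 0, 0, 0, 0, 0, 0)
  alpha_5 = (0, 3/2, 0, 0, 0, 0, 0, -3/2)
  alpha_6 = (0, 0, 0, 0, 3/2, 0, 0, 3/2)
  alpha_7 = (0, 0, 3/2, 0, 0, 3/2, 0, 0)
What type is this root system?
A7

Compute the Cartan integers a_ij = 2(alpha_i, alpha_j)/(alpha_j, alpha_j); the resulting 7x7 Cartan matrix is
[[2, 0, -1, 0, 0, 0, 0], [0, 2, 0, 0, 0, -1, -1], [-1, 0, 2, -1, 0, 0, 0], [0, 0, -1, 2, -1, 0, 0], [0, 0, 0, -1, 2, -1, 0], [0, -1, 0, 0, -1, 2, 0], [0, -1, 0, 0, 0, 0, 2]].
All simple roots have the same length, so the diagram is simply laced. The associated Dynkin diagram is a chain of 7 nodes with single edges (A_7), so the type is A_7 (the algebra sl(8)).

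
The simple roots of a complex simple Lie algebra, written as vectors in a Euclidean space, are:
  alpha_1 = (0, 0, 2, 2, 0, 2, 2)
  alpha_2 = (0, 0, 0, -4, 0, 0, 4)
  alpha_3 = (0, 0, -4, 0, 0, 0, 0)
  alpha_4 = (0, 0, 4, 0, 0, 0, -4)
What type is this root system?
F4

Compute the Cartan integers a_ij = 2(alpha_i, alpha_j)/(alpha_j, alpha_j); the resulting 4x4 Cartan matrix is
[[2, 0, -1, 0], [0, 2, 0, -1], [-1, 0, 2, -1], [0, -1, -2, 2]].
The roots have two lengths (squared-length ratio 2:1); the short ones are alpha_{1,3}. The associated Dynkin diagram is a chain of 4 nodes with a double edge between the middle two (F_4), so the type is F_4.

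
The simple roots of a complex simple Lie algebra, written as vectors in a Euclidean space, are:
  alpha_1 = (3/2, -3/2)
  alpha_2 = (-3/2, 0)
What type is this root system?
Compute the Cartan integers a_ij = 2(alpha_i, alpha_j)/(alpha_j, alpha_j); the resulting 2x2 Cartan matrix is
[[2, -2], [-1, 2]].
The roots have two lengths (squared-length ratio 2:1); the short ones are alpha_{2}. The associated Dynkin diagram is a chain of 2 nodes with a double edge at one end; the terminal node there is the unique short simple root (B_2), so the type is B_2 (the algebra so(5)).

B2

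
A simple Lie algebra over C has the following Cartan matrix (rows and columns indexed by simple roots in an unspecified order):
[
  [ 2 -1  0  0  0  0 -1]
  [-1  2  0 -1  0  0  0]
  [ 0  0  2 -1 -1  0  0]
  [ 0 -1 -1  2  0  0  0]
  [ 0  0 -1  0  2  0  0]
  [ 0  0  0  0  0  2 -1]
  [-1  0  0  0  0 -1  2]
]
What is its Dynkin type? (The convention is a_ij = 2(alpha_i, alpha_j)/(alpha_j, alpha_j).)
The matrix has rank 7 with 2's on the diagonal. Reading the off-diagonal entries as Dynkin edges (a single edge where a_ij = a_ji = -1; a double or triple edge where a_ij * a_ji = 2 or 3), the diagram is a chain of 7 nodes with single edges (A_7). One simple-root ordering that puts it in standard form is (alpha_5, alpha_3, alpha_4, alpha_2, alpha_1, alpha_7, alpha_6). So the algebra is type A_7, i.e. sl(8).

type A_7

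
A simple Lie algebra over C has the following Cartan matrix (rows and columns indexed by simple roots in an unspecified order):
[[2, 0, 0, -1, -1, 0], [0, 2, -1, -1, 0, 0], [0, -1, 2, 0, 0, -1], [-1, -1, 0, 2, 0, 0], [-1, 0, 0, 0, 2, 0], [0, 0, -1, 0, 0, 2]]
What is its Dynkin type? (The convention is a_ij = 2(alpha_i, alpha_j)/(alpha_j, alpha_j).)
The matrix has rank 6 with 2's on the diagonal. Reading the off-diagonal entries as Dynkin edges (a single edge where a_ij = a_ji = -1; a double or triple edge where a_ij * a_ji = 2 or 3), the diagram is a chain of 6 nodes with single edges (A_6). One simple-root ordering that puts it in standard form is (alpha_5, alpha_1, alpha_4, alpha_2, alpha_3, alpha_6). So the algebra is type A_6, i.e. sl(7).

type A_6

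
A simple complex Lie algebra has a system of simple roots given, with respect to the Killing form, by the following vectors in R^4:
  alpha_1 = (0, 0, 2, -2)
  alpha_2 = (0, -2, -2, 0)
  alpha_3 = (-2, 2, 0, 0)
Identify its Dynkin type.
Compute the Cartan integers a_ij = 2(alpha_i, alpha_j)/(alpha_j, alpha_j); the resulting 3x3 Cartan matrix is
[[2, -1, 0], [-1, 2, -1], [0, -1, 2]].
All simple roots have the same length, so the diagram is simply laced. The associated Dynkin diagram is a chain of 3 nodes with single edges (A_3), so the type is A_3 (the algebra sl(4)).

A_3 (sl(4))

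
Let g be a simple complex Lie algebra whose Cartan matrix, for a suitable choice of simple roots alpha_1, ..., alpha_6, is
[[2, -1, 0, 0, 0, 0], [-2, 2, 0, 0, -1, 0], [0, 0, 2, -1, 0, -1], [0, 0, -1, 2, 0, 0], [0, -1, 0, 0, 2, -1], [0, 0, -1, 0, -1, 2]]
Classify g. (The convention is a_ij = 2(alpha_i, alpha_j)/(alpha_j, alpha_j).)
The matrix has rank 6 with 2's on the diagonal. Reading the off-diagonal entries as Dynkin edges (a single edge where a_ij = a_ji = -1; a double or triple edge where a_ij * a_ji = 2 or 3), the diagram is a chain of 6 nodes with a double edge at one end; the terminal node there is the unique short simple root (B_6). One simple-root ordering that puts it in standard form is (alpha_4, alpha_3, alpha_6, alpha_5, alpha_2, alpha_1). So the algebra is type B_6, i.e. so(13).

type B_6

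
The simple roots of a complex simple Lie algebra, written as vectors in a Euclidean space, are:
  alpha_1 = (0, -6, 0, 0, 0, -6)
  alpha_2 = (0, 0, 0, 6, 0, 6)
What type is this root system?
A_2

Compute the Cartan integers a_ij = 2(alpha_i, alpha_j)/(alpha_j, alpha_j); the resulting 2x2 Cartan matrix is
[[2, -1], [-1, 2]].
All simple roots have the same length, so the diagram is simply laced. The associated Dynkin diagram is a chain of 2 nodes with single edges (A_2), so the type is A_2 (the algebra sl(3)).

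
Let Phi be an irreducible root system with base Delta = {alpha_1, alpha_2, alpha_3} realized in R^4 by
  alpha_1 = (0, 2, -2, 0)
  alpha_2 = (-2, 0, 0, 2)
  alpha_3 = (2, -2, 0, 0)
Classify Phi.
type A_3

Compute the Cartan integers a_ij = 2(alpha_i, alpha_j)/(alpha_j, alpha_j); the resulting 3x3 Cartan matrix is
[[2, 0, -1], [0, 2, -1], [-1, -1, 2]].
All simple roots have the same length, so the diagram is simply laced. The associated Dynkin diagram is a chain of 3 nodes with single edges (A_3), so the type is A_3 (the algebra sl(4)).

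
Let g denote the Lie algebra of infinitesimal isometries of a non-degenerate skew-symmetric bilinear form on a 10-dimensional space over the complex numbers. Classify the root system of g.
type C_5

This is sp(10), which has dimension 10(10+1)/2 = 55 and rank 10/2 = 5. In the classification of classical Lie algebras, the symplectic algebra sp(2n) has type C_n; here n = 5, so the Dynkin diagram is a chain of 5 nodes with a double edge at one end; the terminal node there is the unique long simple root (C_5). Hence the type is C_5.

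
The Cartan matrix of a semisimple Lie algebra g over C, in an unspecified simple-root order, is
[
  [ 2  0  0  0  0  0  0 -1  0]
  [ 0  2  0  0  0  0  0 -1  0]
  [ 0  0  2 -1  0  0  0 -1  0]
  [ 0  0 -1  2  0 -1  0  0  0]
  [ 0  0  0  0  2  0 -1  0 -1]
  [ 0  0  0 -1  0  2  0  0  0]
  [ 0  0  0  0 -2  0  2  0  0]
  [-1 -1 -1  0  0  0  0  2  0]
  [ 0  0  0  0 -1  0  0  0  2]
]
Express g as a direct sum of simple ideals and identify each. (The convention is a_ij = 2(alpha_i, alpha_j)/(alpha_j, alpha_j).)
The diagram associated to this matrix has two connected components: the simple roots {alpha_5, alpha_7, alpha_9} form a chain of 3 nodes with a double edge at one end; the terminal node there is the unique long simple root (C_3), and {alpha_1, alpha_2, alpha_3, alpha_4, alpha_6, alpha_8} form a chain of 4 nodes with a fork of two nodes at one end (D_6). A semisimple Lie algebra decomposes uniquely as the direct sum of simple ideals, one per connected component of its Dynkin diagram, so g ≅ C_3 ⊕ D_6 (dimension 21 + 66 = 87).

C_3 + D_6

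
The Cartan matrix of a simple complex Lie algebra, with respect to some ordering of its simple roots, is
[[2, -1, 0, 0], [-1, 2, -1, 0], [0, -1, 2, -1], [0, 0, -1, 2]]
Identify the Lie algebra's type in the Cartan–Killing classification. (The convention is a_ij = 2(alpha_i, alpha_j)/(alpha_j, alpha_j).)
The matrix has rank 4 with 2's on the diagonal. Reading the off-diagonal entries as Dynkin edges (a single edge where a_ij = a_ji = -1; a double or triple edge where a_ij * a_ji = 2 or 3), the diagram is a chain of 4 nodes with single edges (A_4). One simple-root ordering that puts it in standard form is (alpha_4, alpha_3, alpha_2, alpha_1). So the algebra is type A_4, i.e. sl(5).

A4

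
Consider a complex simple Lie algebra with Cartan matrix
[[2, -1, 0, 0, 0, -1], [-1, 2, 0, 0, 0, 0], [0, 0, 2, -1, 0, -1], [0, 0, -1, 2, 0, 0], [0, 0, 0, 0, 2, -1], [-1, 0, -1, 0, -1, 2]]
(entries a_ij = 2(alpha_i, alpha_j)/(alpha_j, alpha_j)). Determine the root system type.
E_6

The matrix has rank 6 with 2's on the diagonal. Reading the off-diagonal entries as Dynkin edges (a single edge where a_ij = a_ji = -1; a double or triple edge where a_ij * a_ji = 2 or 3), the diagram is a chain of 5 nodes with one extra node attached to the third node from one end (E_6). One simple-root ordering that puts it in standard form is (alpha_2, alpha_5, alpha_1, alpha_6, alpha_3, alpha_4). So the algebra is type E_6.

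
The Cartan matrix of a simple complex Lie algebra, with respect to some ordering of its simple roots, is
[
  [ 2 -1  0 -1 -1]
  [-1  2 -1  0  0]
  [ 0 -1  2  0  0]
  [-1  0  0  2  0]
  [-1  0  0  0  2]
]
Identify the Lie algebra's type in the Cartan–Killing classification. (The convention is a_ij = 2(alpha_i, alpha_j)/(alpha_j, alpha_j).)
The matrix has rank 5 with 2's on the diagonal. Reading the off-diagonal entries as Dynkin edges (a single edge where a_ij = a_ji = -1; a double or triple edge where a_ij * a_ji = 2 or 3), the diagram is a chain of 3 nodes with a fork of two nodes at one end (D_5). One simple-root ordering that puts it in standard form is (alpha_3, alpha_2, alpha_1, alpha_4, alpha_5). So the algebra is type D_5, i.e. so(10).

D_5 (so(10))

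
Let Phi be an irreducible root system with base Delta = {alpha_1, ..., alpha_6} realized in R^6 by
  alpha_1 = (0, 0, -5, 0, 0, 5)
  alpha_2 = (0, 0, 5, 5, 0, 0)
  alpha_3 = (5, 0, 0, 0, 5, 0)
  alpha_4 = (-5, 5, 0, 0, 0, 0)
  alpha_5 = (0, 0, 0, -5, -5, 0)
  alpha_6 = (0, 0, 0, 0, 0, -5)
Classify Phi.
B_6

Compute the Cartan integers a_ij = 2(alpha_i, alpha_j)/(alpha_j, alpha_j); the resulting 6x6 Cartan matrix is
[[2, -1, 0, 0, 0, -2], [-1, 2, 0, 0, -1, 0], [0, 0, 2, -1, -1, 0], [0, 0, -1, 2, 0, 0], [0, -1, -1, 0, 2, 0], [-1, 0, 0, 0, 0, 2]].
The roots have two lengths (squared-length ratio 2:1); the short ones are alpha_{6}. The associated Dynkin diagram is a chain of 6 nodes with a double edge at one end; the terminal node there is the unique short simple root (B_6), so the type is B_6 (the algebra so(13)).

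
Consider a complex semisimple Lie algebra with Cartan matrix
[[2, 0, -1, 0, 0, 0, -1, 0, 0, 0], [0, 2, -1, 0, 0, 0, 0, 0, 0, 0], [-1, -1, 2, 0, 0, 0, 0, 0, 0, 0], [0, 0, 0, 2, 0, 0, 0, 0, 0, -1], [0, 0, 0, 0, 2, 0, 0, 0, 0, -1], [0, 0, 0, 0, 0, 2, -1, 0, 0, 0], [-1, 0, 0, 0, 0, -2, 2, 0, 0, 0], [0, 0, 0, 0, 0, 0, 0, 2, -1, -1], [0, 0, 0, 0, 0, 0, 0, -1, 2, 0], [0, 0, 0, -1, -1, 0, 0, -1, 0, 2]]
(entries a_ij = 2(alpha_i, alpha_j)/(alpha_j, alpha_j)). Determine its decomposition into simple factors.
The diagram associated to this matrix has two connected components: the simple roots {alpha_1, alpha_2, alpha_3, alpha_6, alpha_7} form a chain of 5 nodes with a double edge at one end; the terminal node there is the unique short simple root (B_5), and {alpha_4, alpha_5, alpha_8, alpha_9, alpha_10} form a chain of 3 nodes with a fork of two nodes at one end (D_5). A semisimple Lie algebra decomposes uniquely as the direct sum of simple ideals, one per connected component of its Dynkin diagram, so g ≅ B_5 ⊕ D_5 (dimension 55 + 45 = 100).

type B_5 ⊕ type D_5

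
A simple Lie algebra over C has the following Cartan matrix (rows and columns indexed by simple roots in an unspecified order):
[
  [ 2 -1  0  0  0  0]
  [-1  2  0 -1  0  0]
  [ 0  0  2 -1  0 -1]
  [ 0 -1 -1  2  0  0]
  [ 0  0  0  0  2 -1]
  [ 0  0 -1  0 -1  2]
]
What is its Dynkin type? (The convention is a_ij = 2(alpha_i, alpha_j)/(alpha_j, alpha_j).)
The matrix has rank 6 with 2's on the diagonal. Reading the off-diagonal entries as Dynkin edges (a single edge where a_ij = a_ji = -1; a double or triple edge where a_ij * a_ji = 2 or 3), the diagram is a chain of 6 nodes with single edges (A_6). One simple-root ordering that puts it in standard form is (alpha_1, alpha_2, alpha_4, alpha_3, alpha_6, alpha_5). So the algebra is type A_6, i.e. sl(7).

A_6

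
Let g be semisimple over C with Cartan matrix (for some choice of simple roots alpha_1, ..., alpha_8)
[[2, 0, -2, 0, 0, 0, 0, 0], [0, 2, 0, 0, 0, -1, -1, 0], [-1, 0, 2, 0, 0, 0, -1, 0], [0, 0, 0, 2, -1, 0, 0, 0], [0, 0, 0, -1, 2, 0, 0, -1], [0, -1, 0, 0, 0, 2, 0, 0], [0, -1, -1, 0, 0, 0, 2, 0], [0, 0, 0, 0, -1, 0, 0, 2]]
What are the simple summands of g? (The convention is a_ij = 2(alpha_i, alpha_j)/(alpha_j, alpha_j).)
The diagram associated to this matrix has two connected components: the simple roots {alpha_4, alpha_5, alpha_8} form a chain of 3 nodes with single edges (A_3), and {alpha_1, alpha_2, alpha_3, alpha_6, alpha_7} form a chain of 5 nodes with a double edge at one end; the terminal node there is the unique long simple root (C_5). A semisimple Lie algebra decomposes uniquely as the direct sum of simple ideals, one per connected component of its Dynkin diagram, so g ≅ A_3 ⊕ C_5 (dimension 15 + 55 = 70).

A_3 + C_5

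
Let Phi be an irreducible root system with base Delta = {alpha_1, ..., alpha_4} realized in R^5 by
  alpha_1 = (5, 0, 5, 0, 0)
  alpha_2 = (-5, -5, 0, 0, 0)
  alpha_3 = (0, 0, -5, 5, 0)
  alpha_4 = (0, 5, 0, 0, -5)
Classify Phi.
A_4 (sl(5))

Compute the Cartan integers a_ij = 2(alpha_i, alpha_j)/(alpha_j, alpha_j); the resulting 4x4 Cartan matrix is
[[2, -1, -1, 0], [-1, 2, 0, -1], [-1, 0, 2, 0], [0, -1, 0, 2]].
All simple roots have the same length, so the diagram is simply laced. The associated Dynkin diagram is a chain of 4 nodes with single edges (A_4), so the type is A_4 (the algebra sl(5)).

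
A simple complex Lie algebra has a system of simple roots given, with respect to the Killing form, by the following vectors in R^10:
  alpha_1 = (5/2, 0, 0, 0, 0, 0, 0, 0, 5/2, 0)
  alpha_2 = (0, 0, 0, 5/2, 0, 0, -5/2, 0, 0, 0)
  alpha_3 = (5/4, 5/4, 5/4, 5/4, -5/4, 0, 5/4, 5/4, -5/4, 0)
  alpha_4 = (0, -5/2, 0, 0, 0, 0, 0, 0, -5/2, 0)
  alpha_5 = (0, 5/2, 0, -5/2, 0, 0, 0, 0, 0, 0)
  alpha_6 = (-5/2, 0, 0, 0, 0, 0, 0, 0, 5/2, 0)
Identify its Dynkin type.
E_6

Compute the Cartan integers a_ij = 2(alpha_i, alpha_j)/(alpha_j, alpha_j); the resulting 6x6 Cartan matrix is
[[2, 0, 0, -1, 0, 0], [0, 2, 0, 0, -1, 0], [0, 0, 2, 0, 0, -1], [-1, 0, 0, 2, -1, -1], [0, -1, 0, -1, 2, 0], [0, 0, -1, -1, 0, 2]].
All simple roots have the same length, so the diagram is simply laced. The associated Dynkin diagram is a chain of 5 nodes with one extra node attached to the third node from one end (E_6), so the type is E_6.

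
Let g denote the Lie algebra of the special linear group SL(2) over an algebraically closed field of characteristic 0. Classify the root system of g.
type A_1

This is sl(2), which has dimension 2^2 - 1 = 3 and rank 2 - 1 = 1 (a Cartan subalgebra is the diagonal traceless matrices). In the classification of classical Lie algebras, the special linear algebra sl(n+1) has type A_n; here n = 1, so the Dynkin diagram is a chain of 1 nodes with single edges (A_1). Hence the type is A_1.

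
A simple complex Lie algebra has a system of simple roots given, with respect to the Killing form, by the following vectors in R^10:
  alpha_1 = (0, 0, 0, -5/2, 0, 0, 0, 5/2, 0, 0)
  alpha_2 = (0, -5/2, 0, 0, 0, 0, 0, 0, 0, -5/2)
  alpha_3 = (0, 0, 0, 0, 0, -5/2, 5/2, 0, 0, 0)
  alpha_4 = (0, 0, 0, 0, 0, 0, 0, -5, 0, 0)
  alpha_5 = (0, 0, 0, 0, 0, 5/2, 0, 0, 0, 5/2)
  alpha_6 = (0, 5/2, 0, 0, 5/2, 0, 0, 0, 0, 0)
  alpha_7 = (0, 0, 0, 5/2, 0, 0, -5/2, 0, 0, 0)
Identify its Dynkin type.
Compute the Cartan integers a_ij = 2(alpha_i, alpha_j)/(alpha_j, alpha_j); the resulting 7x7 Cartan matrix is
[[2, 0, 0, -1, 0, 0, -1], [0, 2, 0, 0, -1, -1, 0], [0, 0, 2, 0, -1, 0, -1], [-2, 0, 0, 2, 0, 0, 0], [0, -1, -1, 0, 2, 0, 0], [0, -1, 0, 0, 0, 2, 0], [-1, 0, -1, 0, 0, 0, 2]].
The roots have two lengths (squared-length ratio 2:1); the short ones are alpha_{1,2,3,5,6,7}. The associated Dynkin diagram is a chain of 7 nodes with a double edge at one end; the terminal node there is the unique long simple root (C_7), so the type is C_7 (the algebra sp(14)).

C_7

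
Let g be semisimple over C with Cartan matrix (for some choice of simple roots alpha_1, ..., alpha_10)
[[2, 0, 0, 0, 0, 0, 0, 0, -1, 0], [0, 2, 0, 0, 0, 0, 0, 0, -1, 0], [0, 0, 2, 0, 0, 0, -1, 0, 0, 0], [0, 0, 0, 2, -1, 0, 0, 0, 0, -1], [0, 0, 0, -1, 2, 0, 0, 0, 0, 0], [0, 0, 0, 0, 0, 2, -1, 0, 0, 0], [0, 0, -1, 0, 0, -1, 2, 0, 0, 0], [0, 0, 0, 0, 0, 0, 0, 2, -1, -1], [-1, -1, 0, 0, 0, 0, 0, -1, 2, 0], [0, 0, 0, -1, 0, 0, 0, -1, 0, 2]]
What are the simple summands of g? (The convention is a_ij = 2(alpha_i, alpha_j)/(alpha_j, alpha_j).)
A_3 (sl(4)) ⊕ D_7 (so(14))

The diagram associated to this matrix has two connected components: the simple roots {alpha_3, alpha_6, alpha_7} form a chain of 3 nodes with single edges (A_3), and {alpha_1, alpha_2, alpha_4, alpha_5, alpha_8, alpha_9, alpha_10} form a chain of 5 nodes with a fork of two nodes at one end (D_7). A semisimple Lie algebra decomposes uniquely as the direct sum of simple ideals, one per connected component of its Dynkin diagram, so g ≅ A_3 ⊕ D_7 (dimension 15 + 91 = 106).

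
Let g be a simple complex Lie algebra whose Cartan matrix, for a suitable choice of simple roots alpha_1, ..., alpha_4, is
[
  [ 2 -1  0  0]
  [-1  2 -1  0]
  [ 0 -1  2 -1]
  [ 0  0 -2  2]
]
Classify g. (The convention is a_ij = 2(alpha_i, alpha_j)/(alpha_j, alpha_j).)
C_4

The matrix has rank 4 with 2's on the diagonal. Reading the off-diagonal entries as Dynkin edges (a single edge where a_ij = a_ji = -1; a double or triple edge where a_ij * a_ji = 2 or 3), the diagram is a chain of 4 nodes with a double edge at one end; the terminal node there is the unique long simple root (C_4). One simple-root ordering that puts it in standard form is (alpha_1, alpha_2, alpha_3, alpha_4). So the algebra is type C_4, i.e. sp(8).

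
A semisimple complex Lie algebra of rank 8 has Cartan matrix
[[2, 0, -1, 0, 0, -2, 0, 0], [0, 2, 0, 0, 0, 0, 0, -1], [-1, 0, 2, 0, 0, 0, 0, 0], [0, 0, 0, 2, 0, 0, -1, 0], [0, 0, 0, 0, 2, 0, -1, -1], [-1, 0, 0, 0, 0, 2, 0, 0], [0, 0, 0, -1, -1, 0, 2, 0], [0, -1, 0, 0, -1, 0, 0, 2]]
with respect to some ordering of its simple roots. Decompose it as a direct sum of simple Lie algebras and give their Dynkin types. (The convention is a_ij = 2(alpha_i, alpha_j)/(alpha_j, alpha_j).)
The diagram associated to this matrix has two connected components: the simple roots {alpha_2, alpha_4, alpha_5, alpha_7, alpha_8} form a chain of 5 nodes with single edges (A_5), and {alpha_1, alpha_3, alpha_6} form a chain of 3 nodes with a double edge at one end; the terminal node there is the unique short simple root (B_3). A semisimple Lie algebra decomposes uniquely as the direct sum of simple ideals, one per connected component of its Dynkin diagram, so g ≅ A_5 ⊕ B_3 (dimension 35 + 21 = 56).

A_5 (sl(6)) + B_3 (so(7))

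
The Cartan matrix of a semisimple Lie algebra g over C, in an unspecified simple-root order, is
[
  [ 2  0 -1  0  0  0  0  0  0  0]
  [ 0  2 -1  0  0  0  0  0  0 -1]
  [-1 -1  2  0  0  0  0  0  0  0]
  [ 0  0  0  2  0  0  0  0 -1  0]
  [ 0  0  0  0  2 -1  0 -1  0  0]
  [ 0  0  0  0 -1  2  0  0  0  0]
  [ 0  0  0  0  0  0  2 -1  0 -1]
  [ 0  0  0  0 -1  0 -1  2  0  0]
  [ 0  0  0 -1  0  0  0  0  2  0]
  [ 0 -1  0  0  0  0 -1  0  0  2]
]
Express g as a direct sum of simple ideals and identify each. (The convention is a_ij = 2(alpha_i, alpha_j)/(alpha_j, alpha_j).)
A_2 ⊕ A_8

The diagram associated to this matrix has two connected components: the simple roots {alpha_4, alpha_9} form a chain of 2 nodes with single edges (A_2), and {alpha_1, alpha_2, alpha_3, alpha_5, alpha_6, alpha_7, alpha_8, alpha_10} form a chain of 8 nodes with single edges (A_8). A semisimple Lie algebra decomposes uniquely as the direct sum of simple ideals, one per connected component of its Dynkin diagram, so g ≅ A_2 ⊕ A_8 (dimension 8 + 80 = 88).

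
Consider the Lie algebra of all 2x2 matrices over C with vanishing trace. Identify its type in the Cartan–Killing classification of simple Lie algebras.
A_1 (sl(2))

This is sl(2), which has dimension 2^2 - 1 = 3 and rank 2 - 1 = 1 (a Cartan subalgebra is the diagonal traceless matrices). In the classification of classical Lie algebras, the special linear algebra sl(n+1) has type A_n; here n = 1, so the Dynkin diagram is a chain of 1 nodes with single edges (A_1). Hence the type is A_1.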